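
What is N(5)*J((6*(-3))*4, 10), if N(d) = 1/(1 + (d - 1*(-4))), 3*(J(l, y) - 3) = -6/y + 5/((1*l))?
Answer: 2999/10800 ≈ 0.27769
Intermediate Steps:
J(l, y) = 3 - 2/y + 5/(3*l) (J(l, y) = 3 + (-6/y + 5/((1*l)))/3 = 3 + (-6/y + 5/l)/3 = 3 + (-2/y + 5/(3*l)) = 3 - 2/y + 5/(3*l))
N(d) = 1/(5 + d) (N(d) = 1/(1 + (d + 4)) = 1/(1 + (4 + d)) = 1/(5 + d))
N(5)*J((6*(-3))*4, 10) = (3 - 2/10 + 5/(3*(((6*(-3))*4))))/(5 + 5) = (3 - 2*⅒ + 5/(3*((-18*4))))/10 = (3 - ⅕ + (5/3)/(-72))/10 = (3 - ⅕ + (5/3)*(-1/72))/10 = (3 - ⅕ - 5/216)/10 = (⅒)*(2999/1080) = 2999/10800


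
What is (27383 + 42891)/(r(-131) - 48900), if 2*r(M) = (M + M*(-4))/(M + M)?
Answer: -281096/195603 ≈ -1.4371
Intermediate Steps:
r(M) = -¾ (r(M) = ((M + M*(-4))/(M + M))/2 = ((M - 4*M)/((2*M)))/2 = ((-3*M)*(1/(2*M)))/2 = (½)*(-3/2) = -¾)
(27383 + 42891)/(r(-131) - 48900) = (27383 + 42891)/(-¾ - 48900) = 70274/(-195603/4) = 70274*(-4/195603) = -281096/195603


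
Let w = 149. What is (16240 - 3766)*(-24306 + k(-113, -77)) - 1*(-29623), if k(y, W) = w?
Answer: -301304795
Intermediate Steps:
k(y, W) = 149
(16240 - 3766)*(-24306 + k(-113, -77)) - 1*(-29623) = (16240 - 3766)*(-24306 + 149) - 1*(-29623) = 12474*(-24157) + 29623 = -301334418 + 29623 = -301304795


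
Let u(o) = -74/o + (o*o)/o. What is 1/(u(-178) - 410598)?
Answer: -89/36559027 ≈ -2.4344e-6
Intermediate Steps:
u(o) = o - 74/o (u(o) = -74/o + o²/o = -74/o + o = o - 74/o)
1/(u(-178) - 410598) = 1/((-178 - 74/(-178)) - 410598) = 1/((-178 - 74*(-1/178)) - 410598) = 1/((-178 + 37/89) - 410598) = 1/(-15805/89 - 410598) = 1/(-36559027/89) = -89/36559027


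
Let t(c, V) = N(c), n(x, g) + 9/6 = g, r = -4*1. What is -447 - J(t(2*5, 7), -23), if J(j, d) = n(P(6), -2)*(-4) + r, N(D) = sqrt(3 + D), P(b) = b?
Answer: -457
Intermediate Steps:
r = -4
n(x, g) = -3/2 + g
t(c, V) = sqrt(3 + c)
J(j, d) = 10 (J(j, d) = (-3/2 - 2)*(-4) - 4 = -7/2*(-4) - 4 = 14 - 4 = 10)
-447 - J(t(2*5, 7), -23) = -447 - 1*10 = -447 - 10 = -457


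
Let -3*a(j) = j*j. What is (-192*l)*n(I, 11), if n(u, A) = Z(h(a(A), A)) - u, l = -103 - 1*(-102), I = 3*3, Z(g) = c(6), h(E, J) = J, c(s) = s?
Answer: -576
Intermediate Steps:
a(j) = -j²/3 (a(j) = -j*j/3 = -j²/3)
Z(g) = 6
I = 9
l = -1 (l = -103 + 102 = -1)
n(u, A) = 6 - u
(-192*l)*n(I, 11) = (-192*(-1))*(6 - 1*9) = 192*(6 - 9) = 192*(-3) = -576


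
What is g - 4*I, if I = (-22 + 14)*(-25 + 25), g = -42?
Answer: -42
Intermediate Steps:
I = 0 (I = -8*0 = 0)
g - 4*I = -42 - 4*0 = -42 + 0 = -42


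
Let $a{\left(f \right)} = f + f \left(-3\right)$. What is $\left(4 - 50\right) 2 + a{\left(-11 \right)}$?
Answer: $-70$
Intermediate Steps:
$a{\left(f \right)} = - 2 f$ ($a{\left(f \right)} = f - 3 f = - 2 f$)
$\left(4 - 50\right) 2 + a{\left(-11 \right)} = \left(4 - 50\right) 2 - -22 = \left(4 - 50\right) 2 + 22 = \left(-46\right) 2 + 22 = -92 + 22 = -70$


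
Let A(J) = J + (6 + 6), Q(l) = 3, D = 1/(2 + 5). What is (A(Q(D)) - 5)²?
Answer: 100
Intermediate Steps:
D = ⅐ (D = 1/7 = ⅐ ≈ 0.14286)
A(J) = 12 + J (A(J) = J + 12 = 12 + J)
(A(Q(D)) - 5)² = ((12 + 3) - 5)² = (15 - 5)² = 10² = 100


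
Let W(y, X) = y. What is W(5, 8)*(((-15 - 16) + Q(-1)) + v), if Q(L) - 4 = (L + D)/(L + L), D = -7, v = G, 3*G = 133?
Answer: 320/3 ≈ 106.67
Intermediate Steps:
G = 133/3 (G = (1/3)*133 = 133/3 ≈ 44.333)
v = 133/3 ≈ 44.333
Q(L) = 4 + (-7 + L)/(2*L) (Q(L) = 4 + (L - 7)/(L + L) = 4 + (-7 + L)/((2*L)) = 4 + (-7 + L)*(1/(2*L)) = 4 + (-7 + L)/(2*L))
W(5, 8)*(((-15 - 16) + Q(-1)) + v) = 5*(((-15 - 16) + (1/2)*(-7 + 9*(-1))/(-1)) + 133/3) = 5*((-31 + (1/2)*(-1)*(-7 - 9)) + 133/3) = 5*((-31 + (1/2)*(-1)*(-16)) + 133/3) = 5*((-31 + 8) + 133/3) = 5*(-23 + 133/3) = 5*(64/3) = 320/3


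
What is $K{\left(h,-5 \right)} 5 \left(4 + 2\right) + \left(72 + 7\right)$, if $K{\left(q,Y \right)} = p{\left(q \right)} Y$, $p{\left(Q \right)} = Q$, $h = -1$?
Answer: $229$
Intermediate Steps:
$K{\left(q,Y \right)} = Y q$ ($K{\left(q,Y \right)} = q Y = Y q$)
$K{\left(h,-5 \right)} 5 \left(4 + 2\right) + \left(72 + 7\right) = \left(-5\right) \left(-1\right) 5 \left(4 + 2\right) + \left(72 + 7\right) = 5 \cdot 5 \cdot 6 + 79 = 5 \cdot 30 + 79 = 150 + 79 = 229$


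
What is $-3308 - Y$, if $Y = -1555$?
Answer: $-1753$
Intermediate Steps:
$-3308 - Y = -3308 - -1555 = -3308 + 1555 = -1753$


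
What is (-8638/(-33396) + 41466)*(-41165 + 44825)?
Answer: 422366188070/2783 ≈ 1.5177e+8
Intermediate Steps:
(-8638/(-33396) + 41466)*(-41165 + 44825) = (-8638*(-1/33396) + 41466)*3660 = (4319/16698 + 41466)*3660 = (692403587/16698)*3660 = 422366188070/2783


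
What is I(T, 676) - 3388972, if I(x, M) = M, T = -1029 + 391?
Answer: -3388296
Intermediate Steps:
T = -638
I(T, 676) - 3388972 = 676 - 3388972 = -3388296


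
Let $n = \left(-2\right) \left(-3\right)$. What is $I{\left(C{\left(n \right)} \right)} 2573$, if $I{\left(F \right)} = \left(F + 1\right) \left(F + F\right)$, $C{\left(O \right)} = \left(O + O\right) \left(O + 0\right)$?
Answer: $27047376$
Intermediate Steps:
$n = 6$
$C{\left(O \right)} = 2 O^{2}$ ($C{\left(O \right)} = 2 O O = 2 O^{2}$)
$I{\left(F \right)} = 2 F \left(1 + F\right)$ ($I{\left(F \right)} = \left(1 + F\right) 2 F = 2 F \left(1 + F\right)$)
$I{\left(C{\left(n \right)} \right)} 2573 = 2 \cdot 2 \cdot 6^{2} \left(1 + 2 \cdot 6^{2}\right) 2573 = 2 \cdot 2 \cdot 36 \left(1 + 2 \cdot 36\right) 2573 = 2 \cdot 72 \left(1 + 72\right) 2573 = 2 \cdot 72 \cdot 73 \cdot 2573 = 10512 \cdot 2573 = 27047376$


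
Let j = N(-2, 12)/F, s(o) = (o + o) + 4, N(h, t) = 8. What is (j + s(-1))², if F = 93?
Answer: 37636/8649 ≈ 4.3515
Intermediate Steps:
s(o) = 4 + 2*o (s(o) = 2*o + 4 = 4 + 2*o)
j = 8/93 ≈ 0.086022
(j + s(-1))² = (8/93 + (4 + 2*(-1)))² = (8/93 + (4 - 2))² = (8/93 + 2)² = (194/93)² = 37636/8649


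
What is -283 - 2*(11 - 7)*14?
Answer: -395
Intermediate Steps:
-283 - 2*(11 - 7)*14 = -283 - 2*4*14 = -283 - 8*14 = -283 - 112 = -395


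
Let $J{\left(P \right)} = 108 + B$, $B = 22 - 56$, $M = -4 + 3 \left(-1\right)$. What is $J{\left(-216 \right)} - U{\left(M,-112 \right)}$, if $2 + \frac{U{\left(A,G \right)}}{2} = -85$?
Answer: $248$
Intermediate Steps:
$M = -7$ ($M = -4 - 3 = -7$)
$U{\left(A,G \right)} = -174$ ($U{\left(A,G \right)} = -4 + 2 \left(-85\right) = -4 - 170 = -174$)
$B = -34$ ($B = 22 - 56 = -34$)
$J{\left(P \right)} = 74$ ($J{\left(P \right)} = 108 - 34 = 74$)
$J{\left(-216 \right)} - U{\left(M,-112 \right)} = 74 - -174 = 74 + 174 = 248$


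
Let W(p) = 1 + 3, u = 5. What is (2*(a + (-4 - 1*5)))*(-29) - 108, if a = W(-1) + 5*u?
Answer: -1268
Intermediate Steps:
W(p) = 4
a = 29 (a = 4 + 5*5 = 4 + 25 = 29)
(2*(a + (-4 - 1*5)))*(-29) - 108 = (2*(29 + (-4 - 1*5)))*(-29) - 108 = (2*(29 + (-4 - 5)))*(-29) - 108 = (2*(29 - 9))*(-29) - 108 = (2*20)*(-29) - 108 = 40*(-29) - 108 = -1160 - 108 = -1268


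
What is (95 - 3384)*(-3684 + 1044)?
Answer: 8682960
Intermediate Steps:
(95 - 3384)*(-3684 + 1044) = -3289*(-2640) = 8682960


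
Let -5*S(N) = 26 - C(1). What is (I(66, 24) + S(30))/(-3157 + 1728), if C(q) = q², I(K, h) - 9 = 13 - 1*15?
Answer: -2/1429 ≈ -0.0013996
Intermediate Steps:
I(K, h) = 7 (I(K, h) = 9 + (13 - 1*15) = 9 + (13 - 15) = 9 - 2 = 7)
S(N) = -5 (S(N) = -(26 - 1*1²)/5 = -(26 - 1*1)/5 = -(26 - 1)/5 = -⅕*25 = -5)
(I(66, 24) + S(30))/(-3157 + 1728) = (7 - 5)/(-3157 + 1728) = 2/(-1429) = 2*(-1/1429) = -2/1429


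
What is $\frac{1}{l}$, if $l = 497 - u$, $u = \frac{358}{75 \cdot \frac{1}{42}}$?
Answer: $\frac{25}{7413} \approx 0.0033725$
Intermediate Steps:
$u = \frac{5012}{25}$ ($u = \frac{358}{75 \cdot \frac{1}{42}} = \frac{358}{\frac{25}{14}} = 358 \cdot \frac{14}{25} = \frac{5012}{25} \approx 200.48$)
$l = \frac{7413}{25}$ ($l = 497 - \frac{5012}{25} = \frac{7413}{25} \approx 296.52$)
$\frac{1}{l} = \frac{1}{\frac{7413}{25}} = \frac{25}{7413}$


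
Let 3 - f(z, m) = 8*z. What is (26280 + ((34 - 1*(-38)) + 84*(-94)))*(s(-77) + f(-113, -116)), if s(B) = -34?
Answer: 16112088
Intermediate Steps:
f(z, m) = 3 - 8*z
(26280 + ((34 - 1*(-38)) + 84*(-94)))*(s(-77) + f(-113, -116)) = (26280 + ((34 - 1*(-38)) + 84*(-94)))*(-34 + (3 - 8*(-113))) = (26280 + ((34 + 38) - 7896))*(-34 + (3 + 904)) = (26280 + (72 - 7896))*(-34 + 907) = (26280 - 7824)*873 = 18456*873 = 16112088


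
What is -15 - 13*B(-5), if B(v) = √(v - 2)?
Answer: -15 - 13*I*√7 ≈ -15.0 - 34.395*I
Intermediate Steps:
B(v) = √(-2 + v)
-15 - 13*B(-5) = -15 - 13*√(-2 - 5) = -15 - 13*I*√7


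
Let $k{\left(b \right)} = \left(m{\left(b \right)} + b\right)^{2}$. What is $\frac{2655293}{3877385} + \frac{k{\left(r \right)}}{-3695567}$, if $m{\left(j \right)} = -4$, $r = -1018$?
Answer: $\frac{5762946591791}{14329136052295} \approx 0.40218$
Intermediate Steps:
$k{\left(b \right)} = \left(-4 + b\right)^{2}$
$\frac{2655293}{3877385} + \frac{k{\left(r \right)}}{-3695567} = \frac{2655293}{3877385} + \frac{\left(-4 - 1018\right)^{2}}{-3695567} = 2655293 \cdot \frac{1}{3877385} + \left(-1022\right)^{2} \left(- \frac{1}{3695567}\right) = \frac{2655293}{3877385} + 1044484 \left(- \frac{1}{3695567}\right) = \frac{2655293}{3877385} - \frac{1044484}{3695567} = \frac{5762946591791}{14329136052295}$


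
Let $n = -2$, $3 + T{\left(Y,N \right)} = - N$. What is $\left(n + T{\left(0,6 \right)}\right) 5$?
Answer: $-55$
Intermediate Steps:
$T{\left(Y,N \right)} = -3 - N$
$\left(n + T{\left(0,6 \right)}\right) 5 = \left(-2 - 9\right) 5 = \left(-11\right) 5 = -55$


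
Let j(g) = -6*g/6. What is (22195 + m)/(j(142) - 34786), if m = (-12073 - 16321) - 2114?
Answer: 8313/34928 ≈ 0.23800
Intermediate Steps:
m = -30508 (m = -28394 - 2114 = -30508)
j(g) = -g (j(g) = -6*g*(⅙) = -g)
(22195 + m)/(j(142) - 34786) = (22195 - 30508)/(-1*142 - 34786) = -8313/(-142 - 34786) = -8313/(-34928) = -8313*(-1/34928) = 8313/34928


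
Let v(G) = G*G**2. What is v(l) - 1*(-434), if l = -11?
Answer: -897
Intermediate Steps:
v(G) = G**3
v(l) - 1*(-434) = (-11)**3 - 1*(-434) = -1331 + 434 = -897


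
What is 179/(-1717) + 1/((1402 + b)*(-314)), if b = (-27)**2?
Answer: -119776703/1148903078 ≈ -0.10425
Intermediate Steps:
b = 729
179/(-1717) + 1/((1402 + b)*(-314)) = 179/(-1717) + 1/((1402 + 729)*(-314)) = 179*(-1/1717) - 1/314/2131 = -179/1717 + (1/2131)*(-1/314) = -179/1717 - 1/669134 = -119776703/1148903078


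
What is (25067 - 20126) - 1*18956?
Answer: -14015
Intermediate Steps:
(25067 - 20126) - 1*18956 = 4941 - 18956 = -14015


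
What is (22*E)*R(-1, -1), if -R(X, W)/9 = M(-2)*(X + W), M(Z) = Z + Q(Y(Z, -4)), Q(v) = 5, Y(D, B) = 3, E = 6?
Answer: 7128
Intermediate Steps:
M(Z) = 5 + Z (M(Z) = Z + 5 = 5 + Z)
R(X, W) = -27*W - 27*X (R(X, W) = -9*(5 - 2)*(X + W) = -27*(W + X) = -9*(3*W + 3*X) = -27*W - 27*X)
(22*E)*R(-1, -1) = (22*6)*(-27*(-1) - 27*(-1)) = 132*(27 + 27) = 132*54 = 7128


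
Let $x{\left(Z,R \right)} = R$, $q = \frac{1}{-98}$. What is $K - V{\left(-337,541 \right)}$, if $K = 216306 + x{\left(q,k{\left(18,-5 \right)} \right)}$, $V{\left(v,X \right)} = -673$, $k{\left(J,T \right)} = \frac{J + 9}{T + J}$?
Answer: $\frac{2820754}{13} \approx 2.1698 \cdot 10^{5}$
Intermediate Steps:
$k{\left(J,T \right)} = \frac{9 + J}{J + T}$
$q = - \frac{1}{98} \approx -0.010204$
$K = \frac{2812005}{13}$ ($K = 216306 + \frac{9 + 18}{18 - 5} = 216306 + \frac{1}{13} \cdot 27 = 216306 + \frac{27}{13} = \frac{2812005}{13} \approx 2.1631 \cdot 10^{5}$)
$K - V{\left(-337,541 \right)} = \frac{2812005}{13} - -673 = \frac{2812005}{13} + 673 = \frac{2820754}{13}$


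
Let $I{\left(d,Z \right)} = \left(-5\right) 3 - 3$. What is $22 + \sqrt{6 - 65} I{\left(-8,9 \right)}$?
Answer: $22 - 18 i \sqrt{59} \approx 22.0 - 138.26 i$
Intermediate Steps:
$I{\left(d,Z \right)} = -18$ ($I{\left(d,Z \right)} = -15 - 3 = -18$)
$22 + \sqrt{6 - 65} I{\left(-8,9 \right)} = 22 + \sqrt{6 - 65} \left(-18\right) = 22 + \sqrt{-59} \left(-18\right) = 22 + i \sqrt{59} \left(-18\right) = 22 - 18 i \sqrt{59}$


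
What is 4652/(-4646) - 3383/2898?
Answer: -634759/292698 ≈ -2.1686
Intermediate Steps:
4652/(-4646) - 3383/2898 = 4652*(-1/4646) - 3383*1/2898 = -2326/2323 - 3383/2898 = -634759/292698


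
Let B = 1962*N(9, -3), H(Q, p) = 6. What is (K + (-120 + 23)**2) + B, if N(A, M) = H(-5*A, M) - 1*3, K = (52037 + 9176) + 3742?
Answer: 80250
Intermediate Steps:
K = 64955 (K = 61213 + 3742 = 64955)
N(A, M) = 3 (N(A, M) = 6 - 1*3 = 6 - 3 = 3)
B = 5886 (B = 1962*3 = 5886)
(K + (-120 + 23)**2) + B = (64955 + (-120 + 23)**2) + 5886 = (64955 + (-97)**2) + 5886 = (64955 + 9409) + 5886 = 74364 + 5886 = 80250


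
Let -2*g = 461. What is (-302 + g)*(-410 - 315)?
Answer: 772125/2 ≈ 3.8606e+5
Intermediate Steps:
g = -461/2 (g = -1/2*461 = -461/2 ≈ -230.50)
(-302 + g)*(-410 - 315) = (-302 - 461/2)*(-410 - 315) = -1065/2*(-725) = 772125/2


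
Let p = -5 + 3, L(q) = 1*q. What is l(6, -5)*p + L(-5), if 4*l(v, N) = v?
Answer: -8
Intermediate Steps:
L(q) = q
l(v, N) = v/4
p = -2
l(6, -5)*p + L(-5) = ((¼)*6)*(-2) - 5 = (3/2)*(-2) - 5 = -3 - 5 = -8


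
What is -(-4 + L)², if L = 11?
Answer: -49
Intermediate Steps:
-(-4 + L)² = -(-4 + 11)² = -1*7² = -1*49 = -49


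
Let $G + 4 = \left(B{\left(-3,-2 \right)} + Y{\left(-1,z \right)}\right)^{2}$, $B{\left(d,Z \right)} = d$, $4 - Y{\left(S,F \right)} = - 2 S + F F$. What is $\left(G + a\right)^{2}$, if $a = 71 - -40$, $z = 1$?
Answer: $12321$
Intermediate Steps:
$Y{\left(S,F \right)} = 4 - F^{2} + 2 S$ ($Y{\left(S,F \right)} = 4 - \left(- 2 S + F F\right) = 4 - \left(- 2 S + F^{2}\right) = 4 - \left(F^{2} - 2 S\right) = 4 - F^{2} + 2 S$)
$G = 0$ ($G = -4 + \left(-3 + \left(4 - 1^{2} + 2 \left(-1\right)\right)\right)^{2} = -4 + \left(-3 - -1\right)^{2} = -4 + \left(-3 + 1\right)^{2} = -4 + \left(-2\right)^{2} = -4 + 4 = 0$)
$a = 111$ ($a = 71 + 40 = 111$)
$\left(G + a\right)^{2} = \left(0 + 111\right)^{2} = 111^{2} = 12321$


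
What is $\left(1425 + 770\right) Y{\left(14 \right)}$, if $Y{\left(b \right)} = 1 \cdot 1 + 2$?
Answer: $6585$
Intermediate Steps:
$Y{\left(b \right)} = 3$ ($Y{\left(b \right)} = 1 + 2 = 3$)
$\left(1425 + 770\right) Y{\left(14 \right)} = \left(1425 + 770\right) 3 = 2195 \cdot 3 = 6585$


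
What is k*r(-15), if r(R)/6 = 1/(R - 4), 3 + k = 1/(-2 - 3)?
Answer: 96/95 ≈ 1.0105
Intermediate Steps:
k = -16/5 (k = -3 + 1/(-2 - 3) = -3 + 1/(-5) = -3 - 1/5 = -16/5 ≈ -3.2000)
r(R) = 6/(-4 + R) (r(R) = 6/(R - 4) = 6/(-4 + R))
k*r(-15) = -96/(5*(-4 - 15)) = -96/(5*(-19)) = -96*(-1)/(5*19) = -16/5*(-6/19) = 96/95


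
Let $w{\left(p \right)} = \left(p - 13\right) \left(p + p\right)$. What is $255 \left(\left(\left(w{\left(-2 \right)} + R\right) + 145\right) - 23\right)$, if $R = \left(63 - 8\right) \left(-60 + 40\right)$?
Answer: $-234090$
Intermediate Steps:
$w{\left(p \right)} = 2 p \left(-13 + p\right)$ ($w{\left(p \right)} = \left(-13 + p\right) 2 p = 2 p \left(-13 + p\right)$)
$R = -1100$ ($R = 55 \left(-20\right) = -1100$)
$255 \left(\left(\left(w{\left(-2 \right)} + R\right) + 145\right) - 23\right) = 255 \left(\left(\left(2 \left(-2\right) \left(-13 - 2\right) - 1100\right) + 145\right) - 23\right) = 255 \left(\left(\left(2 \left(-2\right) \left(-15\right) - 1100\right) + 145\right) - 23\right) = 255 \left(\left(\left(60 - 1100\right) + 145\right) - 23\right) = 255 \left(\left(-1040 + 145\right) - 23\right) = 255 \left(-895 - 23\right) = 255 \left(-918\right) = -234090$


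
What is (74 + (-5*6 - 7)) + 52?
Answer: 89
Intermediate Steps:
(74 + (-5*6 - 7)) + 52 = (74 + (-30 - 7)) + 52 = (74 - 37) + 52 = 37 + 52 = 89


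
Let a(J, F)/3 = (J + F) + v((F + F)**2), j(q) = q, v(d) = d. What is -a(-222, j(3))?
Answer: 549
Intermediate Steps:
a(J, F) = 3*F + 3*J + 12*F**2 (a(J, F) = 3*((J + F) + (F + F)**2) = 3*((F + J) + (2*F)**2) = 3*((F + J) + 4*F**2) = 3*(F + J + 4*F**2) = 3*F + 3*J + 12*F**2)
-a(-222, j(3)) = -(3*3 + 3*(-222) + 12*3**2) = -(9 - 666 + 12*9) = -(9 - 666 + 108) = -1*(-549) = 549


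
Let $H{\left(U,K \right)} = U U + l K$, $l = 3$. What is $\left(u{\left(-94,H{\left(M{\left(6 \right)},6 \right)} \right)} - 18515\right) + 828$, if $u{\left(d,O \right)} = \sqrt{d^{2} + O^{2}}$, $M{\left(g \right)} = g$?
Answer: $-17687 + 2 \sqrt{2938} \approx -17579.0$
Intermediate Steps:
$H{\left(U,K \right)} = U^{2} + 3 K$ ($H{\left(U,K \right)} = U U + 3 K = U^{2} + 3 K$)
$u{\left(d,O \right)} = \sqrt{O^{2} + d^{2}}$
$\left(u{\left(-94,H{\left(M{\left(6 \right)},6 \right)} \right)} - 18515\right) + 828 = \left(\sqrt{\left(6^{2} + 3 \cdot 6\right)^{2} + \left(-94\right)^{2}} - 18515\right) + 828 = \left(\sqrt{\left(36 + 18\right)^{2} + 8836} - 18515\right) + 828 = \left(\sqrt{54^{2} + 8836} - 18515\right) + 828 = \left(\sqrt{2916 + 8836} - 18515\right) + 828 = \left(\sqrt{11752} - 18515\right) + 828 = \left(2 \sqrt{2938} - 18515\right) + 828 = \left(-18515 + 2 \sqrt{2938}\right) + 828 = -17687 + 2 \sqrt{2938}$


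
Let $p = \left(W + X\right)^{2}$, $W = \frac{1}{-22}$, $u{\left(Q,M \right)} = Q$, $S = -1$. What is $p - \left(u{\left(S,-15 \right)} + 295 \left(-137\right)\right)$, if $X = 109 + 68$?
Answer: $\frac{34716793}{484} \approx 71729.0$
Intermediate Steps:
$W = - \frac{1}{22} \approx -0.045455$
$X = 177$
$p = \frac{15155449}{484}$ ($p = \left(- \frac{1}{22} + 177\right)^{2} = \left(\frac{3893}{22}\right)^{2} = \frac{15155449}{484} \approx 31313.0$)
$p - \left(u{\left(S,-15 \right)} + 295 \left(-137\right)\right) = \frac{15155449}{484} - \left(-1 + 295 \left(-137\right)\right) = \frac{15155449}{484} - \left(-1 - 40415\right) = \frac{15155449}{484} - -40416 = \frac{15155449}{484} + 40416 = \frac{34716793}{484}$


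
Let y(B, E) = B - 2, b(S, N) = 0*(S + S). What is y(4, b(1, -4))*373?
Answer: 746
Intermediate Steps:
b(S, N) = 0 (b(S, N) = 0*(2*S) = 0)
y(B, E) = -2 + B
y(4, b(1, -4))*373 = (-2 + 4)*373 = 2*373 = 746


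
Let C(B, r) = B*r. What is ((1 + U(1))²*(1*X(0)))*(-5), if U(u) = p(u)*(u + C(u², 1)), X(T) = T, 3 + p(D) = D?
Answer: 0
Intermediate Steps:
p(D) = -3 + D
U(u) = (-3 + u)*(u + u²) (U(u) = (-3 + u)*(u + u²*1) = (-3 + u)*(u + u²))
((1 + U(1))²*(1*X(0)))*(-5) = ((1 + 1*(1 + 1)*(-3 + 1))²*(1*0))*(-5) = ((1 + 1*2*(-2))²*0)*(-5) = ((1 - 4)²*0)*(-5) = ((-3)²*0)*(-5) = (9*0)*(-5) = 0*(-5) = 0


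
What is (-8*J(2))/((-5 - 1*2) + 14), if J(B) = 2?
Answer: -16/7 ≈ -2.2857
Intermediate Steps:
(-8*J(2))/((-5 - 1*2) + 14) = (-8*2)/((-5 - 1*2) + 14) = -16/((-5 - 2) + 14) = -16/(-7 + 14) = -16/7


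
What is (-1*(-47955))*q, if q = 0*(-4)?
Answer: 0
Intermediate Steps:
q = 0
(-1*(-47955))*q = -1*(-47955)*0 = 47955*0 = 0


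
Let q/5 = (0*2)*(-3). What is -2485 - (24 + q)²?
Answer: -3061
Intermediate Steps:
q = 0 (q = 5*((0*2)*(-3)) = 5*(0*(-3)) = 5*0 = 0)
-2485 - (24 + q)² = -2485 - (24 + 0)² = -2485 - 1*24² = -2485 - 1*576 = -2485 - 576 = -3061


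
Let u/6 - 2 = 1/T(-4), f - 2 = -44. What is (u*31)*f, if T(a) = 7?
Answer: -16740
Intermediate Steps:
f = -42 (f = 2 - 44 = -42)
u = 90/7 (u = 12 + 6/7 = 90/7 ≈ 12.857)
(u*31)*f = ((90/7)*31)*(-42) = (2790/7)*(-42) = -16740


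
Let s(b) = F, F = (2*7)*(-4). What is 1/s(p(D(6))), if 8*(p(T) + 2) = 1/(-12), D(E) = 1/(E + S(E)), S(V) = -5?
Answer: -1/56 ≈ -0.017857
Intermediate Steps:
D(E) = 1/(-5 + E) (D(E) = 1/(E - 5) = 1/(-5 + E))
F = -56 (F = 14*(-4) = -56)
p(T) = -193/96 (p(T) = -2 + (⅛)/(-12) = -2 + (⅛)*(-1/12) = -2 - 1/96 = -193/96)
s(b) = -56
1/s(p(D(6))) = 1/(-56) = -1/56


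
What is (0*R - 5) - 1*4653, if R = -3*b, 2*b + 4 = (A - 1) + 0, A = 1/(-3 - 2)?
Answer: -4658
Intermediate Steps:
A = -⅕ (A = 1/(-5) = -⅕ ≈ -0.20000)
b = -13/5 (b = -2 + ((-⅕ - 1) + 0)/2 = -2 + (-6/5 + 0)/2 = -2 + (½)*(-6/5) = -2 - ⅗ = -13/5 ≈ -2.6000)
R = 39/5 (R = -3*(-13/5) = 39/5 ≈ 7.8000)
(0*R - 5) - 1*4653 = (0*(39/5) - 5) - 1*4653 = (0 - 5) - 4653 = -5 - 4653 = -4658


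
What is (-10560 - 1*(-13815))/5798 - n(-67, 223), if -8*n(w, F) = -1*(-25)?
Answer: 85495/23192 ≈ 3.6864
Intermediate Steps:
n(w, F) = -25/8 (n(w, F) = -(-1)*(-25)/8 = -1/8*25 = -25/8)
(-10560 - 1*(-13815))/5798 - n(-67, 223) = (-10560 - 1*(-13815))/5798 - 1*(-25/8) = (-10560 + 13815)*(1/5798) + 25/8 = 3255*(1/5798) + 25/8 = 3255/5798 + 25/8 = 85495/23192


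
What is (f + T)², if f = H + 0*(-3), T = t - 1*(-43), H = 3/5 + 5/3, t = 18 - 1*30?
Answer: 249001/225 ≈ 1106.7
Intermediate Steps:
t = -12 (t = 18 - 30 = -12)
H = 34/15 (H = 3*(⅕) + 5*(⅓) = ⅗ + 5/3 = 34/15 ≈ 2.2667)
T = 31 (T = -12 - 1*(-43) = -12 + 43 = 31)
f = 34/15 (f = 34/15 + 0*(-3) = 34/15 + 0 = 34/15 ≈ 2.2667)
(f + T)² = (34/15 + 31)² = (499/15)² = 249001/225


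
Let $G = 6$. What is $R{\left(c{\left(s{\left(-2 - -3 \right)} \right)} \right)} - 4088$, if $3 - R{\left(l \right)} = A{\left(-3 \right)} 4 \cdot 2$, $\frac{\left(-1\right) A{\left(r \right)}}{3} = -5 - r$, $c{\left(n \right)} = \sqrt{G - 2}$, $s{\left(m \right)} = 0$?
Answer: $-4133$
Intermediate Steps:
$c{\left(n \right)} = 2$ ($c{\left(n \right)} = \sqrt{6 - 2} = \sqrt{4} = 2$)
$A{\left(r \right)} = 15 + 3 r$ ($A{\left(r \right)} = - 3 \left(-5 - r\right) = 15 + 3 r$)
$R{\left(l \right)} = -45$ ($R{\left(l \right)} = 3 - \left(15 + 3 \left(-3\right)\right) 4 \cdot 2 = 3 - \left(15 - 9\right) 4 \cdot 2 = 3 - 6 \cdot 4 \cdot 2 = 3 - 24 \cdot 2 = 3 - 48 = -45$)
$R{\left(c{\left(s{\left(-2 - -3 \right)} \right)} \right)} - 4088 = -45 - 4088 = -4133$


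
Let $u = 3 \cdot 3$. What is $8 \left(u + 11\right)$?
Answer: $160$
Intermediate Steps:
$u = 9$
$8 \left(u + 11\right) = 8 \left(9 + 11\right) = 8 \cdot 20 = 160$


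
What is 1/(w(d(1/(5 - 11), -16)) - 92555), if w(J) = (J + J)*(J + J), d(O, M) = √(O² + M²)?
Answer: -9/823778 ≈ -1.0925e-5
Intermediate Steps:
d(O, M) = √(M² + O²)
w(J) = 4*J² (w(J) = (2*J)*(2*J) = 4*J²)
1/(w(d(1/(5 - 11), -16)) - 92555) = 1/(4*(√((-16)² + (1/(5 - 11))²))² - 92555) = 1/(4*(√(256 + (1/(-6))²))² - 92555) = 1/(4*(√(256 + (-⅙)²))² - 92555) = 1/(4*(√(256 + 1/36))² - 92555) = 1/(4*(√(9217/36))² - 92555) = 1/(4*(√9217/6)² - 92555) = 1/(4*(9217/36) - 92555) = 1/(9217/9 - 92555) = 1/(-823778/9) = -9/823778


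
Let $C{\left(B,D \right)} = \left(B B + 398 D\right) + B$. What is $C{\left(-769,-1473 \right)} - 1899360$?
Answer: $-1895022$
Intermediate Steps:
$C{\left(B,D \right)} = B + B^{2} + 398 D$ ($C{\left(B,D \right)} = \left(B^{2} + 398 D\right) + B = B + B^{2} + 398 D$)
$C{\left(-769,-1473 \right)} - 1899360 = \left(-769 + \left(-769\right)^{2} + 398 \left(-1473\right)\right) - 1899360 = \left(-769 + 591361 - 586254\right) - 1899360 = 4338 - 1899360 = -1895022$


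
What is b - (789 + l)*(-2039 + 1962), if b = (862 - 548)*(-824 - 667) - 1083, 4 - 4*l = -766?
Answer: -787363/2 ≈ -3.9368e+5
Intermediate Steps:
l = 385/2 (l = 1 - ¼*(-766) = 1 + 383/2 = 385/2 ≈ 192.50)
b = -469257 (b = 314*(-1491) - 1083 = -468174 - 1083 = -469257)
b - (789 + l)*(-2039 + 1962) = -469257 - (789 + 385/2)*(-2039 + 1962) = -469257 - 1963*(-77)/2 = -469257 - 1*(-151151/2) = -469257 + 151151/2 = -787363/2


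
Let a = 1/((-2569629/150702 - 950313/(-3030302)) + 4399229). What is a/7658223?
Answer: 38056047667/1282113898399629896067711 ≈ 2.9682e-14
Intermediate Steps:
a = 38056047667/167416631560563057 (a = 1/((-2569629*1/150702 - 950313*(-1/3030302)) + 4399229) = 1/((-856543/50234 + 950313/3030302) + 4399229) = 1/(-636961485686/38056047667 + 4399229) = 1/(167416631560563057/38056047667) = 38056047667/167416631560563057 ≈ 2.2731e-7)
a/7658223 = (38056047667/167416631560563057)/7658223 = (38056047667/167416631560563057)*(1/7658223) = 38056047667/1282113898399629896067711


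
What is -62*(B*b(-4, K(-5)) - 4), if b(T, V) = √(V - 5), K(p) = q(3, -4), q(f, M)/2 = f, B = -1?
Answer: 310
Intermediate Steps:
q(f, M) = 2*f
K(p) = 6 (K(p) = 2*3 = 6)
b(T, V) = √(-5 + V)
-62*(B*b(-4, K(-5)) - 4) = -62*(-√(-5 + 6) - 4) = -62*(-√1 - 4) = -62*(-1*1 - 4) = -62*(-1 - 4) = -62*(-5) = 310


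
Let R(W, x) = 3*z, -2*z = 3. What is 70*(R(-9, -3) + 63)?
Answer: 4095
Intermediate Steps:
z = -3/2 (z = -1/2*3 = -3/2 ≈ -1.5000)
R(W, x) = -9/2 (R(W, x) = 3*(-3/2) = -9/2)
70*(R(-9, -3) + 63) = 70*(-9/2 + 63) = 70*(117/2) = 4095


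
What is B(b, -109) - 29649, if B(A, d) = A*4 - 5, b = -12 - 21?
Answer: -29786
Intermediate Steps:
b = -33
B(A, d) = -5 + 4*A (B(A, d) = 4*A - 5 = -5 + 4*A)
B(b, -109) - 29649 = (-5 + 4*(-33)) - 29649 = (-5 - 132) - 29649 = -137 - 29649 = -29786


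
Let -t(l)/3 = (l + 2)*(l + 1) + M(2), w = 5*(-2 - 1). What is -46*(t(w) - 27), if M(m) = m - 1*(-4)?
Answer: 27186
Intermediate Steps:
w = -15 (w = 5*(-3) = -15)
M(m) = 4 + m (M(m) = m + 4 = 4 + m)
t(l) = -18 - 3*(1 + l)*(2 + l) (t(l) = -3*((l + 2)*(l + 1) + (4 + 2)) = -3*((2 + l)*(1 + l) + 6) = -3*((1 + l)*(2 + l) + 6) = -3*(6 + (1 + l)*(2 + l)) = -18 - 3*(1 + l)*(2 + l))
-46*(t(w) - 27) = -46*((-24 - 9*(-15) - 3*(-15)**2) - 27) = -46*((-24 + 135 - 3*225) - 27) = -46*((-24 + 135 - 675) - 27) = -46*(-564 - 27) = -46*(-591) = 27186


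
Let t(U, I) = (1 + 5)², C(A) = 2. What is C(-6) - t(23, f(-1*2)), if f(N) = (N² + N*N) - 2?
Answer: -34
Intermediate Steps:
f(N) = -2 + 2*N² (f(N) = (N² + N²) - 2 = 2*N² - 2 = -2 + 2*N²)
t(U, I) = 36 (t(U, I) = 6² = 36)
C(-6) - t(23, f(-1*2)) = 2 - 1*36 = 2 - 36 = -34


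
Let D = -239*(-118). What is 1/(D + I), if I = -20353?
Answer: 1/7849 ≈ 0.00012740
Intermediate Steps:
D = 28202
1/(D + I) = 1/(28202 - 20353) = 1/7849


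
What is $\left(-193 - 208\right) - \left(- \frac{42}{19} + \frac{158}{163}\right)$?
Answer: $- \frac{1238053}{3097} \approx -399.76$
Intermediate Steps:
$\left(-193 - 208\right) - \left(- \frac{42}{19} + \frac{158}{163}\right) = -401 - - \frac{3844}{3097} = -401 + \left(- \frac{158}{163} + \frac{42}{19}\right) = -401 + \frac{3844}{3097} = - \frac{1238053}{3097}$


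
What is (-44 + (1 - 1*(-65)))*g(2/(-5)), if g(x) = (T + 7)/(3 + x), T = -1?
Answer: 660/13 ≈ 50.769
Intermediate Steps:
g(x) = 6/(3 + x) (g(x) = (-1 + 7)/(3 + x) = 6/(3 + x))
(-44 + (1 - 1*(-65)))*g(2/(-5)) = (-44 + (1 - 1*(-65)))*(6/(3 + 2/(-5))) = (-44 + (1 + 65))*(6/(3 + 2*(-⅕))) = (-44 + 66)*(6/(3 - ⅖)) = 22*(6/(13/5)) = 22*(6*(5/13)) = 22*(30/13) = 660/13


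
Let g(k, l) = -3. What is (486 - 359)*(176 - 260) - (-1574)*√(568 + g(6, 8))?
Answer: -10668 + 1574*√565 ≈ 26746.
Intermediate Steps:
(486 - 359)*(176 - 260) - (-1574)*√(568 + g(6, 8)) = (486 - 359)*(176 - 260) - (-1574)*√(568 - 3) = 127*(-84) - (-1574)*√565 = -10668 + 1574*√565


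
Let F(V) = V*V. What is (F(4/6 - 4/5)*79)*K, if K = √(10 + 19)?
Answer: 316*√29/225 ≈ 7.5632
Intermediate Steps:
F(V) = V²
K = √29 ≈ 5.3852
(F(4/6 - 4/5)*79)*K = ((4/6 - 4/5)²*79)*√29 = ((4*(⅙) - 4*⅕)²*79)*√29 = ((⅔ - ⅘)²*79)*√29 = ((-2/15)²*79)*√29 = ((4/225)*79)*√29 = 316*√29/225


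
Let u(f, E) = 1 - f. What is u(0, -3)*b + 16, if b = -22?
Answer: -6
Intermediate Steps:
u(0, -3)*b + 16 = (1 - 1*0)*(-22) + 16 = (1 + 0)*(-22) + 16 = 1*(-22) + 16 = -22 + 16 = -6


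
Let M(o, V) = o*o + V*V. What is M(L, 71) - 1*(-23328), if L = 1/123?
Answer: 429194602/15129 ≈ 28369.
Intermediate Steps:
L = 1/123 ≈ 0.0081301
M(o, V) = V² + o² (M(o, V) = o² + V² = V² + o²)
M(L, 71) - 1*(-23328) = (71² + (1/123)²) - 1*(-23328) = (5041 + 1/15129) + 23328 = 76265290/15129 + 23328 = 429194602/15129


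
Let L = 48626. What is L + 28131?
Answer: 76757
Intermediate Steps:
L + 28131 = 48626 + 28131 = 76757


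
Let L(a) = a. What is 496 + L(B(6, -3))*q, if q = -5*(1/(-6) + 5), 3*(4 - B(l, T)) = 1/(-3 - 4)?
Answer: 50171/126 ≈ 398.18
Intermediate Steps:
B(l, T) = 85/21 (B(l, T) = 4 - 1/(3*(-3 - 4)) = 4 - ⅓/(-7) = 4 - ⅓*(-⅐) = 4 + 1/21 = 85/21)
q = -145/6 (q = -5*(-⅙ + 5) = -5*29/6 = -145/6 ≈ -24.167)
496 + L(B(6, -3))*q = 496 + (85/21)*(-145/6) = 496 - 12325/126 = 50171/126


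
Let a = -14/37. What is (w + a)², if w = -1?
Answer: 2601/1369 ≈ 1.8999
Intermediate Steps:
a = -14/37 (a = -14*1/37 = -14/37 ≈ -0.37838)
(w + a)² = (-1 - 14/37)² = (-51/37)² = 2601/1369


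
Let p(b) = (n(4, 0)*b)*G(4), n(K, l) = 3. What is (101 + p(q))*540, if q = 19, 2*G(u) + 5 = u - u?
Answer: -22410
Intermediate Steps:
G(u) = -5/2 (G(u) = -5/2 + (u - u)/2 = -5/2 + (½)*0 = -5/2 + 0 = -5/2)
p(b) = -15*b/2 (p(b) = (3*b)*(-5/2) = -15*b/2)
(101 + p(q))*540 = (101 - 15/2*19)*540 = (101 - 285/2)*540 = -83/2*540 = -22410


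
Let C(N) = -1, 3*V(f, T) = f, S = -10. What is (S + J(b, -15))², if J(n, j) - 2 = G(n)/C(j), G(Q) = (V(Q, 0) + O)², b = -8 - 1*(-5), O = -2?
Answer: 289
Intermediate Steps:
V(f, T) = f/3
b = -3 (b = -8 + 5 = -3)
G(Q) = (-2 + Q/3)² (G(Q) = (Q/3 - 2)² = (-2 + Q/3)²)
J(n, j) = 2 - (-6 + n)²/9 (J(n, j) = 2 + ((-6 + n)²/9)/(-1) = 2 + ((-6 + n)²/9)*(-1) = 2 - (-6 + n)²/9)
(S + J(b, -15))² = (-10 + (2 - (-6 - 3)²/9))² = (-10 + (2 - ⅑*(-9)²))² = (-10 + (2 - ⅑*81))² = (-10 + (2 - 9))² = (-10 - 7)² = (-17)² = 289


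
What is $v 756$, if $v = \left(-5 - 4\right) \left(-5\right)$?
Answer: $34020$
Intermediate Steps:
$v = 45$ ($v = \left(-9\right) \left(-5\right) = 45$)
$v 756 = 45 \cdot 756 = 34020$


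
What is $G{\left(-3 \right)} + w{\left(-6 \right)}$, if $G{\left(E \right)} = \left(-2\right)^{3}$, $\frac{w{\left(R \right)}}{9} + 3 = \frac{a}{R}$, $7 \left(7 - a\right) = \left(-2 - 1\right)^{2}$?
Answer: $- \frac{305}{7} \approx -43.571$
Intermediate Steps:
$a = \frac{40}{7}$ ($a = 7 - \frac{\left(-2 - 1\right)^{2}}{7} = 7 - \frac{\left(-3\right)^{2}}{7} = 7 - \frac{9}{7} = \frac{40}{7} \approx 5.7143$)
$w{\left(R \right)} = -27 + \frac{360}{7 R}$ ($w{\left(R \right)} = -27 + 9 \frac{40}{7 R} = -27 + \frac{360}{7 R}$)
$G{\left(E \right)} = -8$
$G{\left(-3 \right)} + w{\left(-6 \right)} = -8 - \left(27 - \frac{360}{7 \left(-6\right)}\right) = -8 + \left(-27 + \frac{360}{7} \left(- \frac{1}{6}\right)\right) = -8 - \frac{249}{7} = - \frac{305}{7}$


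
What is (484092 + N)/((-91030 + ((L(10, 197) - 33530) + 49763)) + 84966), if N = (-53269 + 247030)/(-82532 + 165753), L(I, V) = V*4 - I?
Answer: 13428938031/303673429 ≈ 44.222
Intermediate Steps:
L(I, V) = -I + 4*V (L(I, V) = 4*V - I = -I + 4*V)
N = 193761/83221 ≈ 2.3283
(484092 + N)/((-91030 + ((L(10, 197) - 33530) + 49763)) + 84966) = (484092 + 193761/83221)/((-91030 + (((-1*10 + 4*197) - 33530) + 49763)) + 84966) = 40286814093/(83221*((-91030 + (((-10 + 788) - 33530) + 49763)) + 84966)) = 40286814093/(83221*((-91030 + ((778 - 33530) + 49763)) + 84966)) = 40286814093/(83221*((-91030 + (-32752 + 49763)) + 84966)) = 40286814093/(83221*((-91030 + 17011) + 84966)) = 40286814093/(83221*(-74019 + 84966)) = (40286814093/83221)/10947 = (40286814093/83221)*(1/10947) = 13428938031/303673429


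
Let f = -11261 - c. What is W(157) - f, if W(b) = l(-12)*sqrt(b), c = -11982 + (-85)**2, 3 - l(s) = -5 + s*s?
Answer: 6504 - 136*sqrt(157) ≈ 4799.9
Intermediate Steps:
l(s) = 8 - s**2 (l(s) = 3 - (-5 + s*s) = 3 - (-5 + s**2) = 3 + (5 - s**2) = 8 - s**2)
c = -4757 (c = -11982 + 7225 = -4757)
W(b) = -136*sqrt(b) (W(b) = (8 - 1*(-12)**2)*sqrt(b) = (8 - 1*144)*sqrt(b) = (8 - 144)*sqrt(b) = -136*sqrt(b))
f = -6504 (f = -11261 - 1*(-4757) = -11261 + 4757 = -6504)
W(157) - f = -136*sqrt(157) - 1*(-6504) = -136*sqrt(157) + 6504 = 6504 - 136*sqrt(157)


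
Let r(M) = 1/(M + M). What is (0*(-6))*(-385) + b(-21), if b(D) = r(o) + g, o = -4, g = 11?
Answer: 87/8 ≈ 10.875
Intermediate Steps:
r(M) = 1/(2*M)
b(D) = 87/8 (b(D) = (½)/(-4) + 11 = (½)*(-¼) + 11 = -⅛ + 11 = 87/8)
(0*(-6))*(-385) + b(-21) = (0*(-6))*(-385) + 87/8 = 0*(-385) + 87/8 = 0 + 87/8 = 87/8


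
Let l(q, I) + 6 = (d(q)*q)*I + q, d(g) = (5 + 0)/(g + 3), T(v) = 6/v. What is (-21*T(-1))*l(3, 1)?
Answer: -63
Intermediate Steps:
d(g) = 5/(3 + g)
l(q, I) = -6 + q + 5*I*q/(3 + q) (l(q, I) = -6 + (((5/(3 + q))*q)*I + q) = -6 + ((5*q/(3 + q))*I + q) = -6 + (5*I*q/(3 + q) + q) = -6 + (q + 5*I*q/(3 + q)) = -6 + q + 5*I*q/(3 + q))
(-21*T(-1))*l(3, 1) = (-126/(-1))*(((-6 + 3)*(3 + 3) + 5*1*3)/(3 + 3)) = (-126*(-1))*((-3*6 + 15)/6) = (-21*(-6))*((-18 + 15)/6) = 126*((⅙)*(-3)) = 126*(-½) = -63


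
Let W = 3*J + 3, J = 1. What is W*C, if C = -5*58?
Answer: -1740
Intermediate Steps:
C = -290
W = 6 (W = 3*1 + 3 = 3 + 3 = 6)
W*C = 6*(-290) = -1740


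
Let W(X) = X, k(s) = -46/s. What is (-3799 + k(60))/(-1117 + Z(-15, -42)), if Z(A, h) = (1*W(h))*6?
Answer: 113993/41070 ≈ 2.7756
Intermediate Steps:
Z(A, h) = 6*h (Z(A, h) = (1*h)*6 = h*6 = 6*h)
(-3799 + k(60))/(-1117 + Z(-15, -42)) = (-3799 - 46/60)/(-1117 + 6*(-42)) = (-3799 - 46*1/60)/(-1117 - 252) = (-3799 - 23/30)/(-1369) = -113993/30*(-1/1369) = 113993/41070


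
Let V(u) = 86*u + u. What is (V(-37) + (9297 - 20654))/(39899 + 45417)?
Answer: -3644/21329 ≈ -0.17085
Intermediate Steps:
V(u) = 87*u
(V(-37) + (9297 - 20654))/(39899 + 45417) = (87*(-37) + (9297 - 20654))/(39899 + 45417) = (-3219 - 11357)/85316 = -14576*1/85316 = -3644/21329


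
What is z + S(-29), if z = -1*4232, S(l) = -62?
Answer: -4294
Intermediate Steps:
z = -4232
z + S(-29) = -4232 - 62 = -4294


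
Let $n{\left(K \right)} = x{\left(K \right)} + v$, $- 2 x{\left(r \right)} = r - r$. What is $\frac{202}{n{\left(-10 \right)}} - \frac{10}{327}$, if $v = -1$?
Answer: $- \frac{66064}{327} \approx -202.03$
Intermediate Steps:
$x{\left(r \right)} = 0$ ($x{\left(r \right)} = - \frac{r - r}{2} = \left(- \frac{1}{2}\right) 0 = 0$)
$n{\left(K \right)} = -1$ ($n{\left(K \right)} = 0 - 1 = -1$)
$\frac{202}{n{\left(-10 \right)}} - \frac{10}{327} = \frac{202}{-1} - \frac{10}{327} = 202 \left(-1\right) - \frac{10}{327} = -202 - \frac{10}{327} = - \frac{66064}{327}$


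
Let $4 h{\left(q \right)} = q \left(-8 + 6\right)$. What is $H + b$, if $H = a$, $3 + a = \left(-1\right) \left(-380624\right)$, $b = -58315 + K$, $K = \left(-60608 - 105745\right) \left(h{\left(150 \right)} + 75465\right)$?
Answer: $-12541030364$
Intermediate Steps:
$h{\left(q \right)} = - \frac{q}{2}$ ($h{\left(q \right)} = \frac{q \left(-8 + 6\right)}{4} = \frac{q \left(-2\right)}{4} = \frac{\left(-2\right) q}{4} = - \frac{q}{2}$)
$K = -12541352670$ ($K = \left(-60608 - 105745\right) \left(\left(- \frac{1}{2}\right) 150 + 75465\right) = - 166353 \left(-75 + 75465\right) = \left(-166353\right) 75390 = -12541352670$)
$b = -12541410985$ ($b = -58315 - 12541352670 = -12541410985$)
$a = 380621$ ($a = -3 - -380624 = -3 + 380624 = 380621$)
$H = 380621$
$H + b = 380621 - 12541410985 = -12541030364$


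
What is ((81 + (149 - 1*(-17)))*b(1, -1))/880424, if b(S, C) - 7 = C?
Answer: 741/440212 ≈ 0.0016833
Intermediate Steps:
b(S, C) = 7 + C
((81 + (149 - 1*(-17)))*b(1, -1))/880424 = ((81 + (149 - 1*(-17)))*(7 - 1))/880424 = ((81 + (149 + 17))*6)*(1/880424) = ((81 + 166)*6)*(1/880424) = (247*6)*(1/880424) = 1482*(1/880424) = 741/440212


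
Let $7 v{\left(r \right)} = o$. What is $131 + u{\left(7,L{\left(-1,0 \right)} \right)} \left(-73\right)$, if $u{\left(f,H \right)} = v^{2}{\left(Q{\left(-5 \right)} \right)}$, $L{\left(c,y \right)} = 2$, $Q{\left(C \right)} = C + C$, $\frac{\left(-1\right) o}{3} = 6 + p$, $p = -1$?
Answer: $- \frac{10006}{49} \approx -204.2$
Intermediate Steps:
$o = -15$ ($o = - 3 \left(6 - 1\right) = \left(-3\right) 5 = -15$)
$Q{\left(C \right)} = 2 C$
$v{\left(r \right)} = - \frac{15}{7}$ ($v{\left(r \right)} = \frac{1}{7} \left(-15\right) = - \frac{15}{7}$)
$u{\left(f,H \right)} = \frac{225}{49}$ ($u{\left(f,H \right)} = \left(- \frac{15}{7}\right)^{2} = \frac{225}{49}$)
$131 + u{\left(7,L{\left(-1,0 \right)} \right)} \left(-73\right) = 131 + \frac{225}{49} \left(-73\right) = 131 - \frac{16425}{49} = - \frac{10006}{49}$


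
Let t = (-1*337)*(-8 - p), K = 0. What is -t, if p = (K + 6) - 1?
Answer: -4381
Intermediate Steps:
p = 5 (p = (0 + 6) - 1 = 6 - 1 = 5)
t = 4381 (t = (-1*337)*(-8 - 1*5) = -337*(-8 - 5) = -337*(-13) = 4381)
-t = -1*4381 = -4381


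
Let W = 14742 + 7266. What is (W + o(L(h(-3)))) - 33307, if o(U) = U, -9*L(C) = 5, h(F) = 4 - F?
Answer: -101696/9 ≈ -11300.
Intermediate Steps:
L(C) = -5/9 (L(C) = -⅑*5 = -5/9)
W = 22008
(W + o(L(h(-3)))) - 33307 = (22008 - 5/9) - 33307 = 198067/9 - 33307 = -101696/9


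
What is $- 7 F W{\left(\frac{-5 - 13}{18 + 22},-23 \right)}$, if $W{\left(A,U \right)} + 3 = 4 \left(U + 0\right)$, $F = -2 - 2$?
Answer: $-2660$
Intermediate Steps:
$F = -4$
$W{\left(A,U \right)} = -3 + 4 U$ ($W{\left(A,U \right)} = -3 + 4 \left(U + 0\right) = -3 + 4 U$)
$- 7 F W{\left(\frac{-5 - 13}{18 + 22},-23 \right)} = \left(-7\right) \left(-4\right) \left(-3 + 4 \left(-23\right)\right) = 28 \left(-3 - 92\right) = 28 \left(-95\right) = -2660$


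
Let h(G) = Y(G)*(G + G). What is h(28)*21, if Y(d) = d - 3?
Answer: 29400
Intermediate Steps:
Y(d) = -3 + d
h(G) = 2*G*(-3 + G) (h(G) = (-3 + G)*(G + G) = (-3 + G)*(2*G) = 2*G*(-3 + G))
h(28)*21 = (2*28*(-3 + 28))*21 = (2*28*25)*21 = 1400*21 = 29400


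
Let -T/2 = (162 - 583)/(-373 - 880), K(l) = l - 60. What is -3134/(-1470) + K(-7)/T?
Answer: 63023399/618870 ≈ 101.84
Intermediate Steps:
K(l) = -60 + l
T = -842/1253 (T = -2*(162 - 583)/(-373 - 880) = -(-842)/(-1253) = -(-842)*(-1)/1253 = -2*421/1253 = -842/1253 ≈ -0.67199)
-3134/(-1470) + K(-7)/T = -3134/(-1470) + (-60 - 7)/(-842/1253) = -3134*(-1/1470) - 67*(-1253/842) = 1567/735 + 83951/842 = 63023399/618870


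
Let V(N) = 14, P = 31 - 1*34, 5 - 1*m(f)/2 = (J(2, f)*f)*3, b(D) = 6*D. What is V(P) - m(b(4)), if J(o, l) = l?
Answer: 3460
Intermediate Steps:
m(f) = 10 - 6*f**2 (m(f) = 10 - 2*f*f*3 = 10 - 2*f**2*3 = 10 - 6*f**2)
P = -3 (P = 31 - 34 = -3)
V(P) - m(b(4)) = 14 - (10 - 6*(6*4)**2) = 14 - (10 - 6*24**2) = 14 - (10 - 6*576) = 14 - (10 - 3456) = 14 - 1*(-3446) = 14 + 3446 = 3460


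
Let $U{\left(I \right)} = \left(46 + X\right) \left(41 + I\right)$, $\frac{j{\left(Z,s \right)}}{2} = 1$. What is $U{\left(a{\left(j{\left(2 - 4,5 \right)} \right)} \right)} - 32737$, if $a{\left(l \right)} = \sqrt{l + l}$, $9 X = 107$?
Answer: $- \frac{272230}{9} \approx -30248.0$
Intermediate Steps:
$X = \frac{107}{9}$ ($X = \frac{1}{9} \cdot 107 = \frac{107}{9} \approx 11.889$)
$j{\left(Z,s \right)} = 2$ ($j{\left(Z,s \right)} = 2 \cdot 1 = 2$)
$a{\left(l \right)} = \sqrt{2} \sqrt{l}$ ($a{\left(l \right)} = \sqrt{2 l} = \sqrt{2} \sqrt{l}$)
$U{\left(I \right)} = \frac{21361}{9} + \frac{521 I}{9}$ ($U{\left(I \right)} = \left(46 + \frac{107}{9}\right) \left(41 + I\right) = \frac{521 \left(41 + I\right)}{9} = \frac{21361}{9} + \frac{521 I}{9}$)
$U{\left(a{\left(j{\left(2 - 4,5 \right)} \right)} \right)} - 32737 = \left(\frac{21361}{9} + \frac{521 \sqrt{2} \sqrt{2}}{9}\right) - 32737 = \left(\frac{21361}{9} + \frac{521}{9} \cdot 2\right) - 32737 = \left(\frac{21361}{9} + \frac{1042}{9}\right) - 32737 = \frac{22403}{9} - 32737 = - \frac{272230}{9}$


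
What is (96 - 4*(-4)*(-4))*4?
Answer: 128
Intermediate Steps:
(96 - 4*(-4)*(-4))*4 = (96 + 16*(-4))*4 = (96 - 64)*4 = 32*4 = 128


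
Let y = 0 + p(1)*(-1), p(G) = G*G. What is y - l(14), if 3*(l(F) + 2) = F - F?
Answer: 1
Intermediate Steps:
p(G) = G**2
l(F) = -2 (l(F) = -2 + (F - F)/3 = -2 + (1/3)*0 = -2 + 0 = -2)
y = -1 (y = 0 + 1**2*(-1) = 0 + 1*(-1) = 0 - 1 = -1)
y - l(14) = -1 - 1*(-2) = -1 + 2 = 1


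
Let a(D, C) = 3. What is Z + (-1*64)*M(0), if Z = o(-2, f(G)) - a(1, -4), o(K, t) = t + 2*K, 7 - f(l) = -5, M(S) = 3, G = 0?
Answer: -187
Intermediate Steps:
f(l) = 12 (f(l) = 7 - 1*(-5) = 7 + 5 = 12)
Z = 5 (Z = (12 + 2*(-2)) - 1*3 = (12 - 4) - 3 = 8 - 3 = 5)
Z + (-1*64)*M(0) = 5 - 1*64*3 = 5 - 64*3 = 5 - 192 = -187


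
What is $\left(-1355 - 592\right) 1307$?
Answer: $-2544729$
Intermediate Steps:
$\left(-1355 - 592\right) 1307 = \left(-1947\right) 1307 = -2544729$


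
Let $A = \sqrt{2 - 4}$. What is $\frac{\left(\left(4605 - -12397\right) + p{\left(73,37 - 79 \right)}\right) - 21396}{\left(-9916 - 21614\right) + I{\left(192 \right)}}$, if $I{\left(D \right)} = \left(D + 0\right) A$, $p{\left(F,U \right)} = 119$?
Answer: $\frac{2496125}{18411382} + \frac{7600 i \sqrt{2}}{9205691} \approx 0.13558 + 0.0011675 i$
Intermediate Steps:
$A = i \sqrt{2}$ ($A = \sqrt{-2} = i \sqrt{2} \approx 1.4142 i$)
$I{\left(D \right)} = i D \sqrt{2}$ ($I{\left(D \right)} = \left(D + 0\right) i \sqrt{2} = D i \sqrt{2} = i D \sqrt{2}$)
$\frac{\left(\left(4605 - -12397\right) + p{\left(73,37 - 79 \right)}\right) - 21396}{\left(-9916 - 21614\right) + I{\left(192 \right)}} = \frac{\left(\left(4605 - -12397\right) + 119\right) - 21396}{\left(-9916 - 21614\right) + i 192 \sqrt{2}} = \frac{\left(\left(4605 + 12397\right) + 119\right) - 21396}{-31530 + 192 i \sqrt{2}} = \frac{\left(17002 + 119\right) - 21396}{-31530 + 192 i \sqrt{2}} = \frac{17121 - 21396}{-31530 + 192 i \sqrt{2}} = - \frac{4275}{-31530 + 192 i \sqrt{2}}$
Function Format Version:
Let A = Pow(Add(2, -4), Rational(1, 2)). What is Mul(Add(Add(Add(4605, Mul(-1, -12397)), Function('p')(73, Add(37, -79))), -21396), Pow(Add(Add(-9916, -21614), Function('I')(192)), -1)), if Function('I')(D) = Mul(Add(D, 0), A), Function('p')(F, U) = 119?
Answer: Add(Rational(2496125, 18411382), Mul(Rational(7600, 9205691), I, Pow(2, Rational(1, 2)))) ≈ Add(0.13558, Mul(0.0011675, I))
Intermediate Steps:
A = Mul(I, Pow(2, Rational(1, 2))) (A = Pow(-2, Rational(1, 2)) = Mul(I, Pow(2, Rational(1, 2))) ≈ Mul(1.4142, I))
Function('I')(D) = Mul(I, D, Pow(2, Rational(1, 2))) (Function('I')(D) = Mul(Add(D, 0), Mul(I, Pow(2, Rational(1, 2)))) = Mul(D, Mul(I, Pow(2, Rational(1, 2)))) = Mul(I, D, Pow(2, Rational(1, 2))))
Mul(Add(Add(Add(4605, Mul(-1, -12397)), Function('p')(73, Add(37, -79))), -21396), Pow(Add(Add(-9916, -21614), Function('I')(192)), -1)) = Mul(Add(Add(Add(4605, Mul(-1, -12397)), 119), -21396), Pow(Add(Add(-9916, -21614), Mul(I, 192, Pow(2, Rational(1, 2)))), -1)) = Mul(Add(Add(Add(4605, 12397), 119), -21396), Pow(Add(-31530, Mul(192, I, Pow(2, Rational(1, 2)))), -1)) = Mul(Add(Add(17002, 119), -21396), Pow(Add(-31530, Mul(192, I, Pow(2, Rational(1, 2)))), -1)) = Mul(Add(17121, -21396), Pow(Add(-31530, Mul(192, I, Pow(2, Rational(1, 2)))), -1)) = Mul(-4275, Pow(Add(-31530, Mul(192, I, Pow(2, Rational(1, 2)))), -1))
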